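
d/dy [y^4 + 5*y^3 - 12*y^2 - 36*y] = 4*y^3 + 15*y^2 - 24*y - 36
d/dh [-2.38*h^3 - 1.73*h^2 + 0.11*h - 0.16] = -7.14*h^2 - 3.46*h + 0.11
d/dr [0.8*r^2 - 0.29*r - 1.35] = 1.6*r - 0.29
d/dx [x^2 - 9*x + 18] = 2*x - 9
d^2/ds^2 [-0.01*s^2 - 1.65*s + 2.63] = -0.0200000000000000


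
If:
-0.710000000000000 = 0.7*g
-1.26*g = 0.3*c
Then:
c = 4.26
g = -1.01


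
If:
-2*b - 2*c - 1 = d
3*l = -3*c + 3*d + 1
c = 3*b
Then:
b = -l/11 - 2/33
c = -3*l/11 - 2/11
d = 8*l/11 - 17/33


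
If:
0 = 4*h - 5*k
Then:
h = 5*k/4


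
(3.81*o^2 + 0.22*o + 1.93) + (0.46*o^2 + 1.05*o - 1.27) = 4.27*o^2 + 1.27*o + 0.66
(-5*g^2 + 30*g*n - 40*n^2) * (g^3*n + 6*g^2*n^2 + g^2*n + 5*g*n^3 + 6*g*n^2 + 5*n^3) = -5*g^5*n - 5*g^4*n + 115*g^3*n^3 - 90*g^2*n^4 + 115*g^2*n^3 - 200*g*n^5 - 90*g*n^4 - 200*n^5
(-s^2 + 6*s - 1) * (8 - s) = s^3 - 14*s^2 + 49*s - 8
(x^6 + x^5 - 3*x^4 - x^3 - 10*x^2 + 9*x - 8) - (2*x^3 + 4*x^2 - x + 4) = x^6 + x^5 - 3*x^4 - 3*x^3 - 14*x^2 + 10*x - 12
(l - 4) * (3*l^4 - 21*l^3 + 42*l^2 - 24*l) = 3*l^5 - 33*l^4 + 126*l^3 - 192*l^2 + 96*l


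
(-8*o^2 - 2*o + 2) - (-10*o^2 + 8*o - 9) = 2*o^2 - 10*o + 11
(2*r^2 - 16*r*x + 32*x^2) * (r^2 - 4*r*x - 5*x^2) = 2*r^4 - 24*r^3*x + 86*r^2*x^2 - 48*r*x^3 - 160*x^4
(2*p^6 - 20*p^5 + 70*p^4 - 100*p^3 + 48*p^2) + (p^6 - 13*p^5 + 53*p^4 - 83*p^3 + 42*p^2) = 3*p^6 - 33*p^5 + 123*p^4 - 183*p^3 + 90*p^2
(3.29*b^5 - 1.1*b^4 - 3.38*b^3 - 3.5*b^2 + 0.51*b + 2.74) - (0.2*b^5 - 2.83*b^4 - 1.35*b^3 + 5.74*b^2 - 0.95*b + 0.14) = 3.09*b^5 + 1.73*b^4 - 2.03*b^3 - 9.24*b^2 + 1.46*b + 2.6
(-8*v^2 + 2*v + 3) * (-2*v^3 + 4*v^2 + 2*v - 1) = 16*v^5 - 36*v^4 - 14*v^3 + 24*v^2 + 4*v - 3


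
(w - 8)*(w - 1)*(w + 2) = w^3 - 7*w^2 - 10*w + 16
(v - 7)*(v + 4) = v^2 - 3*v - 28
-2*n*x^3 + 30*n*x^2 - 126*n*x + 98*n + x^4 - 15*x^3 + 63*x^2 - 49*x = (-2*n + x)*(x - 7)^2*(x - 1)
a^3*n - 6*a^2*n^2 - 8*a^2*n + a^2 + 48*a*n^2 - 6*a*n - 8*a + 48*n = (a - 8)*(a - 6*n)*(a*n + 1)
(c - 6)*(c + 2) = c^2 - 4*c - 12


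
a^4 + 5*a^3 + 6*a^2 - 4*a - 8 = (a - 1)*(a + 2)^3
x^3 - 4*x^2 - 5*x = x*(x - 5)*(x + 1)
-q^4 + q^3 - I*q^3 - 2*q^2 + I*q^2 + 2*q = q*(q + 2*I)*(I*q + 1)*(I*q - I)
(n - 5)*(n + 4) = n^2 - n - 20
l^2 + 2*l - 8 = (l - 2)*(l + 4)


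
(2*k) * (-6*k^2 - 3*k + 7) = -12*k^3 - 6*k^2 + 14*k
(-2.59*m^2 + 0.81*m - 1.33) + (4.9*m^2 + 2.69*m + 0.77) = 2.31*m^2 + 3.5*m - 0.56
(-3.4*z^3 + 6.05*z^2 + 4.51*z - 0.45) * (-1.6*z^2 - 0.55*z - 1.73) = 5.44*z^5 - 7.81*z^4 - 4.6615*z^3 - 12.227*z^2 - 7.5548*z + 0.7785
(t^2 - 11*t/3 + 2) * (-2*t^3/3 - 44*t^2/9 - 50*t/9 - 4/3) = -2*t^5/3 - 22*t^4/9 + 298*t^3/27 + 250*t^2/27 - 56*t/9 - 8/3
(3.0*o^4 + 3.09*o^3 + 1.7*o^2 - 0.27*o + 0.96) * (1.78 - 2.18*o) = -6.54*o^5 - 1.3962*o^4 + 1.7942*o^3 + 3.6146*o^2 - 2.5734*o + 1.7088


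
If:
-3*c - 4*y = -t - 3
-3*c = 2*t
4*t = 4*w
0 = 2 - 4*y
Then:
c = 2/9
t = -1/3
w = -1/3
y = 1/2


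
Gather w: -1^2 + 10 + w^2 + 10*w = w^2 + 10*w + 9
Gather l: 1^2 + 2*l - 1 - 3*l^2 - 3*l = -3*l^2 - l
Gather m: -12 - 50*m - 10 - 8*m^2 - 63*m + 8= -8*m^2 - 113*m - 14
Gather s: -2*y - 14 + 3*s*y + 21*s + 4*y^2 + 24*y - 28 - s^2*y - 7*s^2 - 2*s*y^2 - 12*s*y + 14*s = s^2*(-y - 7) + s*(-2*y^2 - 9*y + 35) + 4*y^2 + 22*y - 42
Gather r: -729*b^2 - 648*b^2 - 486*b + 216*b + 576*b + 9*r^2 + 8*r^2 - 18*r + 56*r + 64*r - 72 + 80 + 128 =-1377*b^2 + 306*b + 17*r^2 + 102*r + 136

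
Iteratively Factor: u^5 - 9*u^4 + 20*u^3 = (u - 5)*(u^4 - 4*u^3) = (u - 5)*(u - 4)*(u^3) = u*(u - 5)*(u - 4)*(u^2) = u^2*(u - 5)*(u - 4)*(u)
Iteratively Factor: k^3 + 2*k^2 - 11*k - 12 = (k + 1)*(k^2 + k - 12) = (k - 3)*(k + 1)*(k + 4)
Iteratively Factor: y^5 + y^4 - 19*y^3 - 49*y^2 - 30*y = (y + 1)*(y^4 - 19*y^2 - 30*y) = (y + 1)*(y + 3)*(y^3 - 3*y^2 - 10*y) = (y + 1)*(y + 2)*(y + 3)*(y^2 - 5*y) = y*(y + 1)*(y + 2)*(y + 3)*(y - 5)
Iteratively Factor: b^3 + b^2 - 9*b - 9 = (b - 3)*(b^2 + 4*b + 3) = (b - 3)*(b + 3)*(b + 1)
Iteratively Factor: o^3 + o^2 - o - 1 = (o + 1)*(o^2 - 1) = (o - 1)*(o + 1)*(o + 1)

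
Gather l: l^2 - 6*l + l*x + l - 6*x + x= l^2 + l*(x - 5) - 5*x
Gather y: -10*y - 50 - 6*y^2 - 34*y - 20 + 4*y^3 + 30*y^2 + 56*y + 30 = 4*y^3 + 24*y^2 + 12*y - 40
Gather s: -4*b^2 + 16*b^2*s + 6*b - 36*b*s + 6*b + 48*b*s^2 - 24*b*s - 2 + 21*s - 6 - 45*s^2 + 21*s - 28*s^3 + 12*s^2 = -4*b^2 + 12*b - 28*s^3 + s^2*(48*b - 33) + s*(16*b^2 - 60*b + 42) - 8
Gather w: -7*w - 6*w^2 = -6*w^2 - 7*w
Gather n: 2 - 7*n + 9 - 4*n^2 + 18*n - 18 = -4*n^2 + 11*n - 7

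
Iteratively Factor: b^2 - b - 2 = (b - 2)*(b + 1)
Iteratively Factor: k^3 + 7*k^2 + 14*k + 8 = (k + 2)*(k^2 + 5*k + 4) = (k + 1)*(k + 2)*(k + 4)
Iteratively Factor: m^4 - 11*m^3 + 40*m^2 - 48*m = (m - 4)*(m^3 - 7*m^2 + 12*m) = m*(m - 4)*(m^2 - 7*m + 12) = m*(m - 4)^2*(m - 3)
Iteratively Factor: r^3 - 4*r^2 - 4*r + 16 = (r + 2)*(r^2 - 6*r + 8) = (r - 2)*(r + 2)*(r - 4)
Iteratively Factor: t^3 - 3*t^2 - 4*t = (t)*(t^2 - 3*t - 4) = t*(t - 4)*(t + 1)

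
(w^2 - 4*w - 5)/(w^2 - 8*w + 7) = (w^2 - 4*w - 5)/(w^2 - 8*w + 7)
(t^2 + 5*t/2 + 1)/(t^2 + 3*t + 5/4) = 2*(t + 2)/(2*t + 5)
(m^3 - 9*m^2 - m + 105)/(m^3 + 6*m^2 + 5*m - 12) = (m^2 - 12*m + 35)/(m^2 + 3*m - 4)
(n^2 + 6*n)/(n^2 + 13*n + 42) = n/(n + 7)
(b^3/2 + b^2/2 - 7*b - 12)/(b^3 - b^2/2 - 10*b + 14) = (b^3 + b^2 - 14*b - 24)/(2*b^3 - b^2 - 20*b + 28)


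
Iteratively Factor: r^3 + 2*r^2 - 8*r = (r)*(r^2 + 2*r - 8) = r*(r - 2)*(r + 4)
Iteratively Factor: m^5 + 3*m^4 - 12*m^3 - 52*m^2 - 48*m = (m + 2)*(m^4 + m^3 - 14*m^2 - 24*m) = m*(m + 2)*(m^3 + m^2 - 14*m - 24) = m*(m + 2)*(m + 3)*(m^2 - 2*m - 8) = m*(m - 4)*(m + 2)*(m + 3)*(m + 2)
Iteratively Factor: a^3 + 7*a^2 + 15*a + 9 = (a + 3)*(a^2 + 4*a + 3) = (a + 3)^2*(a + 1)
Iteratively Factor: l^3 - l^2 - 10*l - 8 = (l + 1)*(l^2 - 2*l - 8) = (l + 1)*(l + 2)*(l - 4)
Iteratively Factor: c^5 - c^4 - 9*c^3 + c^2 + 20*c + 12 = (c - 2)*(c^4 + c^3 - 7*c^2 - 13*c - 6) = (c - 2)*(c + 1)*(c^3 - 7*c - 6) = (c - 2)*(c + 1)*(c + 2)*(c^2 - 2*c - 3) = (c - 3)*(c - 2)*(c + 1)*(c + 2)*(c + 1)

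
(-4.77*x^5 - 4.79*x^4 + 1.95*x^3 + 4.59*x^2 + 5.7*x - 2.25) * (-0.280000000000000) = 1.3356*x^5 + 1.3412*x^4 - 0.546*x^3 - 1.2852*x^2 - 1.596*x + 0.63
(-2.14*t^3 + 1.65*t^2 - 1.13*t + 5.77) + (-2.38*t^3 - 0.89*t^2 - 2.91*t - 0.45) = -4.52*t^3 + 0.76*t^2 - 4.04*t + 5.32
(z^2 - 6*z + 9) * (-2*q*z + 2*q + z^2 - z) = -2*q*z^3 + 14*q*z^2 - 30*q*z + 18*q + z^4 - 7*z^3 + 15*z^2 - 9*z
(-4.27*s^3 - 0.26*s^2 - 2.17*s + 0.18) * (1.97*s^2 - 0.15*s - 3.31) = -8.4119*s^5 + 0.1283*s^4 + 9.8978*s^3 + 1.5407*s^2 + 7.1557*s - 0.5958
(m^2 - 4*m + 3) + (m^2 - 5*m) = 2*m^2 - 9*m + 3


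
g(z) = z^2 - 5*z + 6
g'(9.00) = 13.00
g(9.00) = 42.00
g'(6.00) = 7.00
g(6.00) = 12.00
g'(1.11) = -2.78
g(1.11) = 1.68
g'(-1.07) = -7.14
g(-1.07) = 12.49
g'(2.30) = -0.40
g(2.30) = -0.21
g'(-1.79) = -8.58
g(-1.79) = 18.15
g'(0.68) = -3.64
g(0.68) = 3.06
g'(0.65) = -3.70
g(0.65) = 3.17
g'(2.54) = 0.08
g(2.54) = -0.25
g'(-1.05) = -7.10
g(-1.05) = 12.35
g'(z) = 2*z - 5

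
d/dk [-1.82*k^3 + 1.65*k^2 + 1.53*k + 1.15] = -5.46*k^2 + 3.3*k + 1.53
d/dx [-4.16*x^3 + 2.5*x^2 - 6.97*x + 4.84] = -12.48*x^2 + 5.0*x - 6.97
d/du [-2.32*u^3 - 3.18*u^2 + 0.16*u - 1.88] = -6.96*u^2 - 6.36*u + 0.16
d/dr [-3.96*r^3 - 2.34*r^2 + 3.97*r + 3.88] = -11.88*r^2 - 4.68*r + 3.97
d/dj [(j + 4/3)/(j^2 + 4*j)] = (-3*j^2 - 8*j - 16)/(3*j^2*(j^2 + 8*j + 16))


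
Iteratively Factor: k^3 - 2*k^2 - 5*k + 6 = (k + 2)*(k^2 - 4*k + 3) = (k - 3)*(k + 2)*(k - 1)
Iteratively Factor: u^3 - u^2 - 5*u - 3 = (u + 1)*(u^2 - 2*u - 3) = (u - 3)*(u + 1)*(u + 1)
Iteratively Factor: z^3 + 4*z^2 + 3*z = (z + 3)*(z^2 + z) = (z + 1)*(z + 3)*(z)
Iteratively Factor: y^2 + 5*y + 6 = (y + 2)*(y + 3)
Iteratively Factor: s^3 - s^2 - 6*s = (s)*(s^2 - s - 6) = s*(s + 2)*(s - 3)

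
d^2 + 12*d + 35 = (d + 5)*(d + 7)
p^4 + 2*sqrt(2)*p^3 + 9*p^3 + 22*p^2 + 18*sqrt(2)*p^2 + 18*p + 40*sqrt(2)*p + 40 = (p + 4)*(p + 5)*(p + sqrt(2))^2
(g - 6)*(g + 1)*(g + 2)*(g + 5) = g^4 + 2*g^3 - 31*g^2 - 92*g - 60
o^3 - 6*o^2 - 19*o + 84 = (o - 7)*(o - 3)*(o + 4)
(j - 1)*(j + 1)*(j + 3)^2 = j^4 + 6*j^3 + 8*j^2 - 6*j - 9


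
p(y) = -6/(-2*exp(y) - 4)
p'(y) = -12*exp(y)/(-2*exp(y) - 4)^2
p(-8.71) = 1.50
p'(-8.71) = -0.00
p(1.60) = 0.43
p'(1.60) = -0.31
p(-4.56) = 1.49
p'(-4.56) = -0.01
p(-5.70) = 1.50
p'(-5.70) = -0.00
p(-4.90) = 1.49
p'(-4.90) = -0.01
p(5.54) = 0.01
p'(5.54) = -0.01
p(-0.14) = 1.05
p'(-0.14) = -0.32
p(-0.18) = 1.06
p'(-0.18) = -0.31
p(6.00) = 0.01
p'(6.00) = -0.00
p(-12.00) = 1.50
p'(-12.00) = 0.00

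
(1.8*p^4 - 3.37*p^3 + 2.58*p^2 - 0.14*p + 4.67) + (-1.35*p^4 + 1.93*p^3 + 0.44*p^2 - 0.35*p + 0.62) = 0.45*p^4 - 1.44*p^3 + 3.02*p^2 - 0.49*p + 5.29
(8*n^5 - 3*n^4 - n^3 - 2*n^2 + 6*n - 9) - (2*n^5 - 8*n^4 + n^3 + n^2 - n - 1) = 6*n^5 + 5*n^4 - 2*n^3 - 3*n^2 + 7*n - 8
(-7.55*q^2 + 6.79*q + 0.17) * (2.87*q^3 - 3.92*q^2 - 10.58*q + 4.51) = -21.6685*q^5 + 49.0833*q^4 + 53.7501*q^3 - 106.5551*q^2 + 28.8243*q + 0.7667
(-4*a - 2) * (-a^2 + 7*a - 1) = 4*a^3 - 26*a^2 - 10*a + 2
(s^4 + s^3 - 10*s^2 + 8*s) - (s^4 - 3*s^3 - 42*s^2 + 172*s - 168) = 4*s^3 + 32*s^2 - 164*s + 168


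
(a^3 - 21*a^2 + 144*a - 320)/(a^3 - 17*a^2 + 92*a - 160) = (a - 8)/(a - 4)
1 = 1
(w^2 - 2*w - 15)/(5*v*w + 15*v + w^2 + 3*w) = (w - 5)/(5*v + w)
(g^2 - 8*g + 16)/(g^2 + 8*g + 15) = (g^2 - 8*g + 16)/(g^2 + 8*g + 15)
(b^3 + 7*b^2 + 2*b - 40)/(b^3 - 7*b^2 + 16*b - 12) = (b^2 + 9*b + 20)/(b^2 - 5*b + 6)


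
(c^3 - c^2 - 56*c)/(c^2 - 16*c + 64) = c*(c + 7)/(c - 8)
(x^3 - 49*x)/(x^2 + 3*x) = (x^2 - 49)/(x + 3)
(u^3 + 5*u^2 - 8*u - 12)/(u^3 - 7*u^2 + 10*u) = (u^2 + 7*u + 6)/(u*(u - 5))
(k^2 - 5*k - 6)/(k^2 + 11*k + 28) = (k^2 - 5*k - 6)/(k^2 + 11*k + 28)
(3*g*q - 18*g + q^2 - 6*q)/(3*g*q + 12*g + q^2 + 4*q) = (q - 6)/(q + 4)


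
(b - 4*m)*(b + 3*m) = b^2 - b*m - 12*m^2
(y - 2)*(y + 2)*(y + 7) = y^3 + 7*y^2 - 4*y - 28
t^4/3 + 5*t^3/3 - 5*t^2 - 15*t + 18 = (t/3 + 1)*(t - 3)*(t - 1)*(t + 6)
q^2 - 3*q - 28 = (q - 7)*(q + 4)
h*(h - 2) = h^2 - 2*h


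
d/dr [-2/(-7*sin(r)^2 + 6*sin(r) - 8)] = 4*(3 - 7*sin(r))*cos(r)/(7*sin(r)^2 - 6*sin(r) + 8)^2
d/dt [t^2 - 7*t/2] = 2*t - 7/2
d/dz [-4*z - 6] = -4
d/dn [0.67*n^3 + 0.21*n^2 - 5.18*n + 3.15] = 2.01*n^2 + 0.42*n - 5.18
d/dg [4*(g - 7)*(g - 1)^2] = 12*(g - 5)*(g - 1)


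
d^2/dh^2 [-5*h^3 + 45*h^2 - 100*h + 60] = 90 - 30*h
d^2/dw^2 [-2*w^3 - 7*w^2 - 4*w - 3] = -12*w - 14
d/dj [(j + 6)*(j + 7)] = 2*j + 13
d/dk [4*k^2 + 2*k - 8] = 8*k + 2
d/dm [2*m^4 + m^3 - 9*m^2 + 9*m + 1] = 8*m^3 + 3*m^2 - 18*m + 9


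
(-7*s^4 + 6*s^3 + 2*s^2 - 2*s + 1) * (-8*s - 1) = 56*s^5 - 41*s^4 - 22*s^3 + 14*s^2 - 6*s - 1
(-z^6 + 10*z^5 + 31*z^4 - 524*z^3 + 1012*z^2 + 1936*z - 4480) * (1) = -z^6 + 10*z^5 + 31*z^4 - 524*z^3 + 1012*z^2 + 1936*z - 4480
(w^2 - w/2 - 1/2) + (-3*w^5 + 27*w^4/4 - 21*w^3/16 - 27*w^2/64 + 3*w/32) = -3*w^5 + 27*w^4/4 - 21*w^3/16 + 37*w^2/64 - 13*w/32 - 1/2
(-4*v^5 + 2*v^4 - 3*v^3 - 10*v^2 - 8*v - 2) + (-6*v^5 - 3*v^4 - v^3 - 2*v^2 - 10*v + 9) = -10*v^5 - v^4 - 4*v^3 - 12*v^2 - 18*v + 7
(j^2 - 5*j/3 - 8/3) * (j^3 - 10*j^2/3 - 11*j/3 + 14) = j^5 - 5*j^4 - 7*j^3/9 + 29*j^2 - 122*j/9 - 112/3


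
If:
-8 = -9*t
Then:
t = 8/9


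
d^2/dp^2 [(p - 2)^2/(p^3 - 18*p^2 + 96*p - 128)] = 2*(p + 10)/(p^4 - 32*p^3 + 384*p^2 - 2048*p + 4096)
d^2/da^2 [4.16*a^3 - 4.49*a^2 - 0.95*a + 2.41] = 24.96*a - 8.98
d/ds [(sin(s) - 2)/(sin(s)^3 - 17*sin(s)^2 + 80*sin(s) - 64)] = (7*sin(s) + cos(2*s) - 13)*cos(s)/((sin(s) - 8)^3*(sin(s) - 1)^2)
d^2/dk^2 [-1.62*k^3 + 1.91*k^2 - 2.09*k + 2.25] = 3.82 - 9.72*k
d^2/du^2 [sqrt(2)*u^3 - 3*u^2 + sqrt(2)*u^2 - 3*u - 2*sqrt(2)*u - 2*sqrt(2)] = 6*sqrt(2)*u - 6 + 2*sqrt(2)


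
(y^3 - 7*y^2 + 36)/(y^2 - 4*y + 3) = (y^2 - 4*y - 12)/(y - 1)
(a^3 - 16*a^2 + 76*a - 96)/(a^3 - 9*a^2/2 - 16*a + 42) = 2*(a - 8)/(2*a + 7)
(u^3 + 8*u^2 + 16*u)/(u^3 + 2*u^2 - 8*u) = (u + 4)/(u - 2)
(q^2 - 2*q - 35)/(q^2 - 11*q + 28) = (q + 5)/(q - 4)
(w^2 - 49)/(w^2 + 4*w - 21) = (w - 7)/(w - 3)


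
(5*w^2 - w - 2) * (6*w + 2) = 30*w^3 + 4*w^2 - 14*w - 4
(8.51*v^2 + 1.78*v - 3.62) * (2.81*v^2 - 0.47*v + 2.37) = 23.9131*v^4 + 1.0021*v^3 + 9.1599*v^2 + 5.92*v - 8.5794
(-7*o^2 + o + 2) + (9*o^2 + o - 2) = 2*o^2 + 2*o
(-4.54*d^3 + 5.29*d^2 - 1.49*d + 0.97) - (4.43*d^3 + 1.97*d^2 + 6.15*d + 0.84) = -8.97*d^3 + 3.32*d^2 - 7.64*d + 0.13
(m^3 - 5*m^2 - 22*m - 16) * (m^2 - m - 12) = m^5 - 6*m^4 - 29*m^3 + 66*m^2 + 280*m + 192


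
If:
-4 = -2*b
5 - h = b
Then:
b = 2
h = 3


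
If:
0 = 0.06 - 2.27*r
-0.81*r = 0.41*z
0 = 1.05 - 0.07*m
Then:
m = 15.00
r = 0.03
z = -0.05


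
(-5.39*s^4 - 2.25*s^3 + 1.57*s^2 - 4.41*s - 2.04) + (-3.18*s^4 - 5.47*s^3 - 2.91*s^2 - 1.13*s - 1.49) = -8.57*s^4 - 7.72*s^3 - 1.34*s^2 - 5.54*s - 3.53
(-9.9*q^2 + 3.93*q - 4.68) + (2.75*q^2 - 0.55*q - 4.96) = -7.15*q^2 + 3.38*q - 9.64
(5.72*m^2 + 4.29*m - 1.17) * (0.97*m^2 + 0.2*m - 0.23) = 5.5484*m^4 + 5.3053*m^3 - 1.5925*m^2 - 1.2207*m + 0.2691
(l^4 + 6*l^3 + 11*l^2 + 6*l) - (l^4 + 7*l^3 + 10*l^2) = -l^3 + l^2 + 6*l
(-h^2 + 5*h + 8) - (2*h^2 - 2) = -3*h^2 + 5*h + 10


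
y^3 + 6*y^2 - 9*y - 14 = (y - 2)*(y + 1)*(y + 7)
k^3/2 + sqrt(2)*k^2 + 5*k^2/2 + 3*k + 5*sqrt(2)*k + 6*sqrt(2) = (k/2 + sqrt(2))*(k + 2)*(k + 3)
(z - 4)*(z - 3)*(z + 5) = z^3 - 2*z^2 - 23*z + 60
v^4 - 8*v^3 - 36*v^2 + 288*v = v*(v - 8)*(v - 6)*(v + 6)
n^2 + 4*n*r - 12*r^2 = (n - 2*r)*(n + 6*r)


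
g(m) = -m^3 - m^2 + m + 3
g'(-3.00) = -20.00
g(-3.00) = 18.00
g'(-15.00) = -644.00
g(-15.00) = 3138.00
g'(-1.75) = -4.69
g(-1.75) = 3.55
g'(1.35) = -7.17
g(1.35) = 0.07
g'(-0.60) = 1.12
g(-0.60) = 2.26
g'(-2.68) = -15.19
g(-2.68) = 12.39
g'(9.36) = -280.55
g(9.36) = -895.28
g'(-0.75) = 0.81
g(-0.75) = 2.11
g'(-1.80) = -5.12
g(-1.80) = 3.79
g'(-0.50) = 1.25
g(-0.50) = 2.38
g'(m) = -3*m^2 - 2*m + 1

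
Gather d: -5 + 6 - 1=0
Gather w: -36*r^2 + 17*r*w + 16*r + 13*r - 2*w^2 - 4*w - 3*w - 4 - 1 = -36*r^2 + 29*r - 2*w^2 + w*(17*r - 7) - 5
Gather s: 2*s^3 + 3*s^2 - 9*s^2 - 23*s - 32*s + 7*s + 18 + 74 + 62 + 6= 2*s^3 - 6*s^2 - 48*s + 160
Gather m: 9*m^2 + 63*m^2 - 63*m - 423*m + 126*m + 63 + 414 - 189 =72*m^2 - 360*m + 288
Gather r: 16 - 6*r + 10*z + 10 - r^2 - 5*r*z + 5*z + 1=-r^2 + r*(-5*z - 6) + 15*z + 27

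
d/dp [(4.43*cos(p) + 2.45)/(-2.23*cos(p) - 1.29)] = 0.251199999999999*sin(p)/(2.23*cos(p) + 1.29)^2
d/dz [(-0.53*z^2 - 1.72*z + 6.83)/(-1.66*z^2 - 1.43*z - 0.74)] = (-2.0973*z^2 + 23.46*z + 11.0397)/(2.7556*z^4 + 4.7476*z^3 + 4.5017*z^2 + 2.1164*z + 0.5476)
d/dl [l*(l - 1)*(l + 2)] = 3*l^2 + 2*l - 2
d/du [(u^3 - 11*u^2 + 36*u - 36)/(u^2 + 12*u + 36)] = (u^3 + 18*u^2 - 168*u + 288)/(u^3 + 18*u^2 + 108*u + 216)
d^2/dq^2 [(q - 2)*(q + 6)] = 2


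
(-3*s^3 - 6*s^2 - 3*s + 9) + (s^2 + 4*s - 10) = -3*s^3 - 5*s^2 + s - 1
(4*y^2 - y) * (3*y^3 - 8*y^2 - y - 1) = 12*y^5 - 35*y^4 + 4*y^3 - 3*y^2 + y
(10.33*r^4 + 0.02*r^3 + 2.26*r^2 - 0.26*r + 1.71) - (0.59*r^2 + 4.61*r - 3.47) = 10.33*r^4 + 0.02*r^3 + 1.67*r^2 - 4.87*r + 5.18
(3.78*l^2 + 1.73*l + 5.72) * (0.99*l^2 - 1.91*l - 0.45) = 3.7422*l^4 - 5.5071*l^3 + 0.6575*l^2 - 11.7037*l - 2.574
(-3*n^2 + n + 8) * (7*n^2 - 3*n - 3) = -21*n^4 + 16*n^3 + 62*n^2 - 27*n - 24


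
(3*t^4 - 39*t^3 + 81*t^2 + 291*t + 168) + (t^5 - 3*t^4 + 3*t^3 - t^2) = t^5 - 36*t^3 + 80*t^2 + 291*t + 168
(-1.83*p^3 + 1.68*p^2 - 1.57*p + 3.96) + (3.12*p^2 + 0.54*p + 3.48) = -1.83*p^3 + 4.8*p^2 - 1.03*p + 7.44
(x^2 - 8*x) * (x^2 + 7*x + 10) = x^4 - x^3 - 46*x^2 - 80*x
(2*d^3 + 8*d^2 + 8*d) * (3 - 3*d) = -6*d^4 - 18*d^3 + 24*d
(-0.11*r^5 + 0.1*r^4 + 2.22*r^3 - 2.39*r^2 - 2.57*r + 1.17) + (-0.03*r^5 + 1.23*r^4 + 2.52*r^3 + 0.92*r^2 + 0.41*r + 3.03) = -0.14*r^5 + 1.33*r^4 + 4.74*r^3 - 1.47*r^2 - 2.16*r + 4.2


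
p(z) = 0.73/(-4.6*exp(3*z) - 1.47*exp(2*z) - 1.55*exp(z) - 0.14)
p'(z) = 0.73*(13.8*exp(3*z) + 2.94*exp(2*z) + 1.55*exp(z))/(-4.6*exp(3*z) - 1.47*exp(2*z) - 1.55*exp(z) - 0.14)^2 = (10.074*exp(2*z) + 2.1462*exp(z) + 1.1315)*exp(z)/(4.6*exp(3*z) + 1.47*exp(2*z) + 1.55*exp(z) + 0.14)^2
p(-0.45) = -0.25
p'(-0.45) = 0.49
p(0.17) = -0.06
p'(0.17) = 0.15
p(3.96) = -0.00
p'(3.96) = 0.00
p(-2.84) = -3.09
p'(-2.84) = 1.35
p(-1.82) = -1.62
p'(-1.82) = 1.40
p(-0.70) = -0.40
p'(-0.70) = 0.69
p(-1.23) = -0.88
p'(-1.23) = 1.10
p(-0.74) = -0.43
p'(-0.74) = 0.72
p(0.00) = -0.09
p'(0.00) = 0.22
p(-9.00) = -5.21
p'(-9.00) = 0.01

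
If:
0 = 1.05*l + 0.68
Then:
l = -0.65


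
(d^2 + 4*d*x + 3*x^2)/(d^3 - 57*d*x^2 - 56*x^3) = (-d - 3*x)/(-d^2 + d*x + 56*x^2)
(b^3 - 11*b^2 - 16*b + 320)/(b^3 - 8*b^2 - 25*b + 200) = (b - 8)/(b - 5)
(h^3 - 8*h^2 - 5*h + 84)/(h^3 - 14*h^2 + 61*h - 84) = (h + 3)/(h - 3)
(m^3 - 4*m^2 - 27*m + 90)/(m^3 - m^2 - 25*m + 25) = (m^2 - 9*m + 18)/(m^2 - 6*m + 5)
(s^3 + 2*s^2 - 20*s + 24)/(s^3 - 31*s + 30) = (s^2 - 4*s + 4)/(s^2 - 6*s + 5)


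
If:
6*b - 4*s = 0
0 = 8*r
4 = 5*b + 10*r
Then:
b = 4/5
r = 0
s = 6/5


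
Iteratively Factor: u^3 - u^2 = (u)*(u^2 - u) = u^2*(u - 1)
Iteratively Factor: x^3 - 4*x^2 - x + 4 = (x - 4)*(x^2 - 1) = (x - 4)*(x + 1)*(x - 1)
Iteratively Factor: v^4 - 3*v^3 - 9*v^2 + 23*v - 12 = (v + 3)*(v^3 - 6*v^2 + 9*v - 4) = (v - 1)*(v + 3)*(v^2 - 5*v + 4) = (v - 1)^2*(v + 3)*(v - 4)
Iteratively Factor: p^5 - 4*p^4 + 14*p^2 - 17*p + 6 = (p - 1)*(p^4 - 3*p^3 - 3*p^2 + 11*p - 6) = (p - 3)*(p - 1)*(p^3 - 3*p + 2) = (p - 3)*(p - 1)^2*(p^2 + p - 2) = (p - 3)*(p - 1)^2*(p + 2)*(p - 1)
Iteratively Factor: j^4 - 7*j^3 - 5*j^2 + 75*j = (j + 3)*(j^3 - 10*j^2 + 25*j) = (j - 5)*(j + 3)*(j^2 - 5*j) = (j - 5)^2*(j + 3)*(j)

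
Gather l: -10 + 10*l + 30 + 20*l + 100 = 30*l + 120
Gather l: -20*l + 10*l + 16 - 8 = 8 - 10*l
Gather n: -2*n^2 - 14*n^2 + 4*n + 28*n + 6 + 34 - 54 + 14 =-16*n^2 + 32*n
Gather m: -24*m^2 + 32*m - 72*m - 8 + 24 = -24*m^2 - 40*m + 16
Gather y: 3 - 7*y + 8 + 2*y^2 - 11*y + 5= 2*y^2 - 18*y + 16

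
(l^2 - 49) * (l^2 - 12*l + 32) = l^4 - 12*l^3 - 17*l^2 + 588*l - 1568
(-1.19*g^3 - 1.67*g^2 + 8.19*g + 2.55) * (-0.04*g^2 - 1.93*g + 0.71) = 0.0476*g^5 + 2.3635*g^4 + 2.0506*g^3 - 17.0944*g^2 + 0.893400000000001*g + 1.8105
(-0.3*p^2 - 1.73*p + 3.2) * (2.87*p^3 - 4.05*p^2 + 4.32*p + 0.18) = -0.861*p^5 - 3.7501*p^4 + 14.8945*p^3 - 20.4876*p^2 + 13.5126*p + 0.576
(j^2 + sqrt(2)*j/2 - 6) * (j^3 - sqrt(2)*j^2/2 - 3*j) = j^5 - 19*j^3/2 + 3*sqrt(2)*j^2/2 + 18*j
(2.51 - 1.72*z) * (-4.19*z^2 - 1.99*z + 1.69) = 7.2068*z^3 - 7.0941*z^2 - 7.9017*z + 4.2419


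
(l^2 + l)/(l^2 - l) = (l + 1)/(l - 1)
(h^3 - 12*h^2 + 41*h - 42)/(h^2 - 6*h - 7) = (h^2 - 5*h + 6)/(h + 1)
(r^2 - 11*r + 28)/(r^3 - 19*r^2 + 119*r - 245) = (r - 4)/(r^2 - 12*r + 35)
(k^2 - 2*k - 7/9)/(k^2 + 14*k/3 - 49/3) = (k + 1/3)/(k + 7)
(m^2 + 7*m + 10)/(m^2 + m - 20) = (m + 2)/(m - 4)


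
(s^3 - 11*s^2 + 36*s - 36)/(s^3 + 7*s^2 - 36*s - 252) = (s^2 - 5*s + 6)/(s^2 + 13*s + 42)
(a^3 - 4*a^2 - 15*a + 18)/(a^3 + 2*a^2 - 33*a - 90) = (a - 1)/(a + 5)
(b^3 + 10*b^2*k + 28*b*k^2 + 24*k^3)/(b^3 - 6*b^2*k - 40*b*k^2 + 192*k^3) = (b^2 + 4*b*k + 4*k^2)/(b^2 - 12*b*k + 32*k^2)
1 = 1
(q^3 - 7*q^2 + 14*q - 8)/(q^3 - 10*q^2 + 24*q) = (q^2 - 3*q + 2)/(q*(q - 6))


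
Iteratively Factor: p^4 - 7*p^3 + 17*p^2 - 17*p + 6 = (p - 3)*(p^3 - 4*p^2 + 5*p - 2) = (p - 3)*(p - 1)*(p^2 - 3*p + 2) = (p - 3)*(p - 2)*(p - 1)*(p - 1)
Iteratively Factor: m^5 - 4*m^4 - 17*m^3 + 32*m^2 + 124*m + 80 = (m - 5)*(m^4 + m^3 - 12*m^2 - 28*m - 16) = (m - 5)*(m + 2)*(m^3 - m^2 - 10*m - 8) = (m - 5)*(m + 1)*(m + 2)*(m^2 - 2*m - 8) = (m - 5)*(m - 4)*(m + 1)*(m + 2)*(m + 2)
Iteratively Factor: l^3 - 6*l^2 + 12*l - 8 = (l - 2)*(l^2 - 4*l + 4) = (l - 2)^2*(l - 2)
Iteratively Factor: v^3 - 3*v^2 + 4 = (v - 2)*(v^2 - v - 2) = (v - 2)*(v + 1)*(v - 2)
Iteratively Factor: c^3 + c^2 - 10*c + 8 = (c - 2)*(c^2 + 3*c - 4) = (c - 2)*(c + 4)*(c - 1)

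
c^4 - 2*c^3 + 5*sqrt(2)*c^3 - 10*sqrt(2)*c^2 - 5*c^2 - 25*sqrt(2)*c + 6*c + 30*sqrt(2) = (c - 3)*(c - 1)*(c + 2)*(c + 5*sqrt(2))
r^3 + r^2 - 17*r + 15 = (r - 3)*(r - 1)*(r + 5)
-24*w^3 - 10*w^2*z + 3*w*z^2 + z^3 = (-3*w + z)*(2*w + z)*(4*w + z)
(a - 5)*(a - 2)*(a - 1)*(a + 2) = a^4 - 6*a^3 + a^2 + 24*a - 20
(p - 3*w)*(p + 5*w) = p^2 + 2*p*w - 15*w^2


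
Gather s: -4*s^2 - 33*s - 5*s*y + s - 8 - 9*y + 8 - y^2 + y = -4*s^2 + s*(-5*y - 32) - y^2 - 8*y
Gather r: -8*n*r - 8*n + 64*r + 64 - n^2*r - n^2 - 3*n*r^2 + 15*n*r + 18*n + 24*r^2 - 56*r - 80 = -n^2 + 10*n + r^2*(24 - 3*n) + r*(-n^2 + 7*n + 8) - 16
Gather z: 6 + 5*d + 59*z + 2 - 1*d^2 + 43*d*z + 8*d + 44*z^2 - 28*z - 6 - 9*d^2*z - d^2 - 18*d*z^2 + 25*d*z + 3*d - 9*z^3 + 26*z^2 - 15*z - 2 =-2*d^2 + 16*d - 9*z^3 + z^2*(70 - 18*d) + z*(-9*d^2 + 68*d + 16)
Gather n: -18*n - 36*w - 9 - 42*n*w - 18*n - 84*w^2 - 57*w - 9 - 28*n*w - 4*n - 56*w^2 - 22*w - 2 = n*(-70*w - 40) - 140*w^2 - 115*w - 20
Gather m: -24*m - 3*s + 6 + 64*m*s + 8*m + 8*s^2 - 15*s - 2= m*(64*s - 16) + 8*s^2 - 18*s + 4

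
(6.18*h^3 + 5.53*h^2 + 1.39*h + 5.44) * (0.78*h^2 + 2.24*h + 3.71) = 4.8204*h^5 + 18.1566*h^4 + 36.3992*h^3 + 27.8731*h^2 + 17.3425*h + 20.1824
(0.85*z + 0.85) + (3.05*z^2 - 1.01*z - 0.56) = 3.05*z^2 - 0.16*z + 0.29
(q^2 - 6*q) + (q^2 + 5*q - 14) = 2*q^2 - q - 14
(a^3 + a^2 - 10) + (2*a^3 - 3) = 3*a^3 + a^2 - 13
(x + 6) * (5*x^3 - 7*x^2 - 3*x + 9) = 5*x^4 + 23*x^3 - 45*x^2 - 9*x + 54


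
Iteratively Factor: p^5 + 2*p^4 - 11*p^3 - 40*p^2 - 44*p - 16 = (p + 1)*(p^4 + p^3 - 12*p^2 - 28*p - 16) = (p - 4)*(p + 1)*(p^3 + 5*p^2 + 8*p + 4) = (p - 4)*(p + 1)*(p + 2)*(p^2 + 3*p + 2) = (p - 4)*(p + 1)^2*(p + 2)*(p + 2)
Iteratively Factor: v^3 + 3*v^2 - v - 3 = (v - 1)*(v^2 + 4*v + 3) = (v - 1)*(v + 1)*(v + 3)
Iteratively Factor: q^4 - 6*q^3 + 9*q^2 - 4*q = (q - 1)*(q^3 - 5*q^2 + 4*q) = (q - 1)^2*(q^2 - 4*q) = q*(q - 1)^2*(q - 4)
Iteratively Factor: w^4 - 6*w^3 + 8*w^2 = (w - 4)*(w^3 - 2*w^2) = w*(w - 4)*(w^2 - 2*w) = w*(w - 4)*(w - 2)*(w)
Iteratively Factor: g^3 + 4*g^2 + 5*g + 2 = (g + 2)*(g^2 + 2*g + 1) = (g + 1)*(g + 2)*(g + 1)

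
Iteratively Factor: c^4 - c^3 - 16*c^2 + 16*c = (c - 4)*(c^3 + 3*c^2 - 4*c) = (c - 4)*(c + 4)*(c^2 - c) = c*(c - 4)*(c + 4)*(c - 1)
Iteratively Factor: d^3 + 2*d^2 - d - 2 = (d + 2)*(d^2 - 1) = (d + 1)*(d + 2)*(d - 1)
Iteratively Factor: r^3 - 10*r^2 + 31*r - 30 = (r - 2)*(r^2 - 8*r + 15) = (r - 3)*(r - 2)*(r - 5)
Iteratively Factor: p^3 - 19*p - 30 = (p - 5)*(p^2 + 5*p + 6) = (p - 5)*(p + 3)*(p + 2)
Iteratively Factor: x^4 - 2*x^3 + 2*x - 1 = (x - 1)*(x^3 - x^2 - x + 1) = (x - 1)^2*(x^2 - 1) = (x - 1)^2*(x + 1)*(x - 1)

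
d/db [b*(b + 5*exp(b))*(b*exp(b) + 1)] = b*(b + 1)*(b + 5*exp(b))*exp(b) + b*(b*exp(b) + 1)*(5*exp(b) + 1) + (b + 5*exp(b))*(b*exp(b) + 1)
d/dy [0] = 0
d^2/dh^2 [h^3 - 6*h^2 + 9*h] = 6*h - 12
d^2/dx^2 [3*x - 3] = 0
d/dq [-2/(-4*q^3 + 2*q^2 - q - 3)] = 2*(-12*q^2 + 4*q - 1)/(4*q^3 - 2*q^2 + q + 3)^2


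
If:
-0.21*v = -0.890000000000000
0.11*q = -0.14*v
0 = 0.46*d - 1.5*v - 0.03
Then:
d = 13.89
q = -5.39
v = 4.24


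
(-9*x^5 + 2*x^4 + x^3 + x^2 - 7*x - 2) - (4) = -9*x^5 + 2*x^4 + x^3 + x^2 - 7*x - 6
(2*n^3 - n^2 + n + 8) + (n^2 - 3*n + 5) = 2*n^3 - 2*n + 13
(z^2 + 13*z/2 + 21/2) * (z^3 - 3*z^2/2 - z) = z^5 + 5*z^4 - z^3/4 - 89*z^2/4 - 21*z/2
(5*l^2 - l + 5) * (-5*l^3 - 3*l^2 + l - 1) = -25*l^5 - 10*l^4 - 17*l^3 - 21*l^2 + 6*l - 5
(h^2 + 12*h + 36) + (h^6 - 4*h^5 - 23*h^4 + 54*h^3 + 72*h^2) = h^6 - 4*h^5 - 23*h^4 + 54*h^3 + 73*h^2 + 12*h + 36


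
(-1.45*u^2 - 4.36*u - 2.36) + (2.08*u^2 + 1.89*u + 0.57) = 0.63*u^2 - 2.47*u - 1.79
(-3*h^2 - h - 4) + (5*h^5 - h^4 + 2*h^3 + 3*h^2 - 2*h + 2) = 5*h^5 - h^4 + 2*h^3 - 3*h - 2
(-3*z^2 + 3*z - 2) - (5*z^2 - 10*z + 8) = -8*z^2 + 13*z - 10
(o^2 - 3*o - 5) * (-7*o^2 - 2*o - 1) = -7*o^4 + 19*o^3 + 40*o^2 + 13*o + 5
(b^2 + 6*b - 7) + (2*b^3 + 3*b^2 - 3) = 2*b^3 + 4*b^2 + 6*b - 10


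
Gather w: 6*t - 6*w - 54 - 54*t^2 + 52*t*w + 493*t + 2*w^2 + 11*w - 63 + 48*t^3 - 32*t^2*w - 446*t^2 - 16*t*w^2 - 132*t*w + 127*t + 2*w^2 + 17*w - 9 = 48*t^3 - 500*t^2 + 626*t + w^2*(4 - 16*t) + w*(-32*t^2 - 80*t + 22) - 126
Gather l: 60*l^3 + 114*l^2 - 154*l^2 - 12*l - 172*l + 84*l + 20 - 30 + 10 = 60*l^3 - 40*l^2 - 100*l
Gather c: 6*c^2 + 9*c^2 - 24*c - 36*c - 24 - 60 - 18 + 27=15*c^2 - 60*c - 75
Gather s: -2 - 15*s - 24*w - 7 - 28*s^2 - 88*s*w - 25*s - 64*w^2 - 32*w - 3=-28*s^2 + s*(-88*w - 40) - 64*w^2 - 56*w - 12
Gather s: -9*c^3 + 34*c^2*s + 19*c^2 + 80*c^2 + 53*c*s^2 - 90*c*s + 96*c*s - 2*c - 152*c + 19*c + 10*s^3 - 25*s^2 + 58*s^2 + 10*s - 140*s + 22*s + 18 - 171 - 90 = -9*c^3 + 99*c^2 - 135*c + 10*s^3 + s^2*(53*c + 33) + s*(34*c^2 + 6*c - 108) - 243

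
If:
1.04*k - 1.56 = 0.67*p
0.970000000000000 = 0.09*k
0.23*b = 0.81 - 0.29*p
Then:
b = -14.64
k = 10.78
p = 14.40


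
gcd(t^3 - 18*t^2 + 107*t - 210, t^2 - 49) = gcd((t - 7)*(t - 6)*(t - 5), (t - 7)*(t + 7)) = t - 7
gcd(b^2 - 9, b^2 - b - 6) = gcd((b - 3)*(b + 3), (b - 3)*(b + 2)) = b - 3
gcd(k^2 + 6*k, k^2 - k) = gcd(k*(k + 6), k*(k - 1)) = k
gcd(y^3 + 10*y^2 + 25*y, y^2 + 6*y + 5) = y + 5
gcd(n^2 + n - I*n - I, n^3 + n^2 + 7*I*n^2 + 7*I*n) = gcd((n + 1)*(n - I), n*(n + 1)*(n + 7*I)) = n + 1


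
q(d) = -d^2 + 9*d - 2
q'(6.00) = -3.00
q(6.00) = 16.00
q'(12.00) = -15.00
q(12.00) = -38.00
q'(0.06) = 8.88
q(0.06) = -1.46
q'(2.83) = 3.34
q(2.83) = 15.46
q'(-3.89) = 16.78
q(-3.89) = -52.14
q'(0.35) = 8.30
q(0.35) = 1.03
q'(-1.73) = 12.46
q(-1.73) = -20.56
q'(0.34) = 8.32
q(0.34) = 0.94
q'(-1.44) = 11.88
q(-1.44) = -17.03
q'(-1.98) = 12.96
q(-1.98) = -23.74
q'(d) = 9 - 2*d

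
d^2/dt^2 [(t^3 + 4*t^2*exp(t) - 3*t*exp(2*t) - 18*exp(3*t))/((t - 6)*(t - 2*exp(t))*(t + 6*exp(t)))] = 6*(6*t^4*exp(2*t) + 27*t^3*exp(3*t) - 84*t^3*exp(2*t) + 2*t^3 + 54*t^2*exp(4*t) - 378*t^2*exp(3*t) + 333*t^2*exp(2*t) + 36*t^2*exp(t) - 756*t*exp(4*t) + 1350*t*exp(3*t) - 54*t*exp(2*t) + 2700*exp(4*t) + 324*exp(3*t) + 108*exp(2*t))/(t^6 + 18*t^5*exp(t) - 18*t^5 + 108*t^4*exp(2*t) - 324*t^4*exp(t) + 108*t^4 + 216*t^3*exp(3*t) - 1944*t^3*exp(2*t) + 1944*t^3*exp(t) - 216*t^3 - 3888*t^2*exp(3*t) + 11664*t^2*exp(2*t) - 3888*t^2*exp(t) + 23328*t*exp(3*t) - 23328*t*exp(2*t) - 46656*exp(3*t))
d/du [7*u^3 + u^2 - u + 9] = 21*u^2 + 2*u - 1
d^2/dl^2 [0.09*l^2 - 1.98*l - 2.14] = 0.180000000000000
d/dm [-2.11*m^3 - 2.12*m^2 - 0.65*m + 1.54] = -6.33*m^2 - 4.24*m - 0.65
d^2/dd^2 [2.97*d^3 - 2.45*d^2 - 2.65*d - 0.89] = 17.82*d - 4.9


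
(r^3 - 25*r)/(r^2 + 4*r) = (r^2 - 25)/(r + 4)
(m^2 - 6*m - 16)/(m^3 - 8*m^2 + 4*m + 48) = (m - 8)/(m^2 - 10*m + 24)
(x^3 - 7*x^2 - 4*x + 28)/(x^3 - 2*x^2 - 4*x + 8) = (x - 7)/(x - 2)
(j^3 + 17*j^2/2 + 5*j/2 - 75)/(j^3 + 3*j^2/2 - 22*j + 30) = (j + 5)/(j - 2)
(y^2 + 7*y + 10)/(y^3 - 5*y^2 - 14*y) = (y + 5)/(y*(y - 7))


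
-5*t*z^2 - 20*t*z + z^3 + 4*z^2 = z*(-5*t + z)*(z + 4)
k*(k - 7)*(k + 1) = k^3 - 6*k^2 - 7*k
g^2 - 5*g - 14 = (g - 7)*(g + 2)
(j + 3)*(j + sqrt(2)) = j^2 + sqrt(2)*j + 3*j + 3*sqrt(2)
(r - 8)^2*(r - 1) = r^3 - 17*r^2 + 80*r - 64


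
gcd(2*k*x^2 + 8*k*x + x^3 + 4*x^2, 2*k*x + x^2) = 2*k*x + x^2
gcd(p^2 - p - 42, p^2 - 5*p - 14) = p - 7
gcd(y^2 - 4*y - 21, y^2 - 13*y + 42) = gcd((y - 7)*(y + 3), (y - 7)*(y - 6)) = y - 7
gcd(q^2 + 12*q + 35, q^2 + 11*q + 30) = q + 5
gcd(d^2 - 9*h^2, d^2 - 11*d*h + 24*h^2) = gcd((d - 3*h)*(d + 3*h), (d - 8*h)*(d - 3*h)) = d - 3*h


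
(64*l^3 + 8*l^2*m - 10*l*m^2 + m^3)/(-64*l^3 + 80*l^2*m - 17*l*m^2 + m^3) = (-8*l^2 - 2*l*m + m^2)/(8*l^2 - 9*l*m + m^2)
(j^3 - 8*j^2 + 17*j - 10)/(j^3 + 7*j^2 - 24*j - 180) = (j^2 - 3*j + 2)/(j^2 + 12*j + 36)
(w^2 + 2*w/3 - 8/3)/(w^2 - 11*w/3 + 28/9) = 3*(w + 2)/(3*w - 7)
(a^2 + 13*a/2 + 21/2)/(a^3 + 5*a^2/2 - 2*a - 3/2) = (2*a + 7)/(2*a^2 - a - 1)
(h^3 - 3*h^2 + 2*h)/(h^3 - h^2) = (h - 2)/h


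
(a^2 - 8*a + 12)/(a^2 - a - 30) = (a - 2)/(a + 5)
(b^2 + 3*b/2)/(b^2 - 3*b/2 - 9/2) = b/(b - 3)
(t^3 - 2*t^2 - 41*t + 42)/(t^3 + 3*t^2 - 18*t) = (t^2 - 8*t + 7)/(t*(t - 3))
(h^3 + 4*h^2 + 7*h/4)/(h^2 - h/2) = (4*h^2 + 16*h + 7)/(2*(2*h - 1))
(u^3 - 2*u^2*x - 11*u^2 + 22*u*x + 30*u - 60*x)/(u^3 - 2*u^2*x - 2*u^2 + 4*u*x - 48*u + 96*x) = (u^2 - 11*u + 30)/(u^2 - 2*u - 48)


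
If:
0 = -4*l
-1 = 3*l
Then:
No Solution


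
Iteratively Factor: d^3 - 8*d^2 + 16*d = (d)*(d^2 - 8*d + 16) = d*(d - 4)*(d - 4)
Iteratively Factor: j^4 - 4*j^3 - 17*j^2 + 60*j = (j)*(j^3 - 4*j^2 - 17*j + 60) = j*(j + 4)*(j^2 - 8*j + 15) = j*(j - 3)*(j + 4)*(j - 5)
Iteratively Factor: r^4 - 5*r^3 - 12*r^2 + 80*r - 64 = (r + 4)*(r^3 - 9*r^2 + 24*r - 16) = (r - 1)*(r + 4)*(r^2 - 8*r + 16) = (r - 4)*(r - 1)*(r + 4)*(r - 4)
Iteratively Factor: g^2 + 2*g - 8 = (g + 4)*(g - 2)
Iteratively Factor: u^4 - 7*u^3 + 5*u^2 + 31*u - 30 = (u - 3)*(u^3 - 4*u^2 - 7*u + 10) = (u - 5)*(u - 3)*(u^2 + u - 2) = (u - 5)*(u - 3)*(u + 2)*(u - 1)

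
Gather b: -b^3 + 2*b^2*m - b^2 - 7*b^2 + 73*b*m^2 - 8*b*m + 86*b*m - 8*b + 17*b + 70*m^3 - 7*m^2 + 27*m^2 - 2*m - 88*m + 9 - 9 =-b^3 + b^2*(2*m - 8) + b*(73*m^2 + 78*m + 9) + 70*m^3 + 20*m^2 - 90*m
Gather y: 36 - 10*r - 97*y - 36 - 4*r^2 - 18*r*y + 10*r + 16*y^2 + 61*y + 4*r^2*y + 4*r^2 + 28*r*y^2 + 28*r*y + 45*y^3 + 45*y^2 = 45*y^3 + y^2*(28*r + 61) + y*(4*r^2 + 10*r - 36)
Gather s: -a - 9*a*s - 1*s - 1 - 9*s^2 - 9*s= -a - 9*s^2 + s*(-9*a - 10) - 1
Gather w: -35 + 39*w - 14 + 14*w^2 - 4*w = 14*w^2 + 35*w - 49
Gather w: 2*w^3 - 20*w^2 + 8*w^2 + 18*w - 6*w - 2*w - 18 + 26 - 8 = 2*w^3 - 12*w^2 + 10*w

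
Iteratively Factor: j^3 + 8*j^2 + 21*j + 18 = (j + 3)*(j^2 + 5*j + 6) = (j + 2)*(j + 3)*(j + 3)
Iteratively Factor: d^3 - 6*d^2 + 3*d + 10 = (d + 1)*(d^2 - 7*d + 10) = (d - 5)*(d + 1)*(d - 2)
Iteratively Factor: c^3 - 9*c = (c - 3)*(c^2 + 3*c) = (c - 3)*(c + 3)*(c)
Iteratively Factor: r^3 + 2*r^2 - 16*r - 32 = (r - 4)*(r^2 + 6*r + 8) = (r - 4)*(r + 2)*(r + 4)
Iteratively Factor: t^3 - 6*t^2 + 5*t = (t - 5)*(t^2 - t) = t*(t - 5)*(t - 1)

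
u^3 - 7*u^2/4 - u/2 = u*(u - 2)*(u + 1/4)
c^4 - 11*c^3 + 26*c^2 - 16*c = c*(c - 8)*(c - 2)*(c - 1)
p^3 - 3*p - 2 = (p - 2)*(p + 1)^2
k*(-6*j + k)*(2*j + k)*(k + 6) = -12*j^2*k^2 - 72*j^2*k - 4*j*k^3 - 24*j*k^2 + k^4 + 6*k^3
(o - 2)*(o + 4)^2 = o^3 + 6*o^2 - 32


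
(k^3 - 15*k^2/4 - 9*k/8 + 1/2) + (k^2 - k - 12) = k^3 - 11*k^2/4 - 17*k/8 - 23/2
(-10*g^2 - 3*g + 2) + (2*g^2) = -8*g^2 - 3*g + 2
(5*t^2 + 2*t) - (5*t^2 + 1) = 2*t - 1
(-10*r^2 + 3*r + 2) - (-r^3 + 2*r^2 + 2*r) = r^3 - 12*r^2 + r + 2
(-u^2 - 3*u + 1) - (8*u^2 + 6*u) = -9*u^2 - 9*u + 1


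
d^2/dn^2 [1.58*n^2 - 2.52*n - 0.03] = 3.16000000000000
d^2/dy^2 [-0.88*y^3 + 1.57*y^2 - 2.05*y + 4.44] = 3.14 - 5.28*y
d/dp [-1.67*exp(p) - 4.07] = -1.67*exp(p)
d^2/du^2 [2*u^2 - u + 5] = 4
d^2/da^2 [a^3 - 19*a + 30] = 6*a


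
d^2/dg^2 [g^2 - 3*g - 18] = 2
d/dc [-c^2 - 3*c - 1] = -2*c - 3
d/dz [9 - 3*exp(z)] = -3*exp(z)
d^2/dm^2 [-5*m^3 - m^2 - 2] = -30*m - 2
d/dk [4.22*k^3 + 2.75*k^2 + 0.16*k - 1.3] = 12.66*k^2 + 5.5*k + 0.16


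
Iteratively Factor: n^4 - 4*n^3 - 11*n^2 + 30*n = (n - 5)*(n^3 + n^2 - 6*n) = (n - 5)*(n + 3)*(n^2 - 2*n) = n*(n - 5)*(n + 3)*(n - 2)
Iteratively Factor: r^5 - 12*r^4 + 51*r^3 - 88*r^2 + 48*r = (r - 1)*(r^4 - 11*r^3 + 40*r^2 - 48*r) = (r - 3)*(r - 1)*(r^3 - 8*r^2 + 16*r) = (r - 4)*(r - 3)*(r - 1)*(r^2 - 4*r) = (r - 4)^2*(r - 3)*(r - 1)*(r)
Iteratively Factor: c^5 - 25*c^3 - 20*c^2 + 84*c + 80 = (c + 1)*(c^4 - c^3 - 24*c^2 + 4*c + 80) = (c - 5)*(c + 1)*(c^3 + 4*c^2 - 4*c - 16) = (c - 5)*(c + 1)*(c + 4)*(c^2 - 4) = (c - 5)*(c - 2)*(c + 1)*(c + 4)*(c + 2)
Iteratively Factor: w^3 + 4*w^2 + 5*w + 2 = (w + 1)*(w^2 + 3*w + 2) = (w + 1)*(w + 2)*(w + 1)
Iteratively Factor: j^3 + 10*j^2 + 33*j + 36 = (j + 4)*(j^2 + 6*j + 9) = (j + 3)*(j + 4)*(j + 3)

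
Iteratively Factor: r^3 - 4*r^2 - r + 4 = (r - 4)*(r^2 - 1) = (r - 4)*(r - 1)*(r + 1)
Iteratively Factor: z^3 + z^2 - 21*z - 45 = (z + 3)*(z^2 - 2*z - 15) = (z - 5)*(z + 3)*(z + 3)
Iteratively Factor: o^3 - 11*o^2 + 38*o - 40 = (o - 5)*(o^2 - 6*o + 8) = (o - 5)*(o - 4)*(o - 2)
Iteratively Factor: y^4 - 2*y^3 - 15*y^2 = (y - 5)*(y^3 + 3*y^2) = (y - 5)*(y + 3)*(y^2) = y*(y - 5)*(y + 3)*(y)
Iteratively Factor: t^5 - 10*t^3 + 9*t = (t - 1)*(t^4 + t^3 - 9*t^2 - 9*t) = (t - 3)*(t - 1)*(t^3 + 4*t^2 + 3*t) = (t - 3)*(t - 1)*(t + 1)*(t^2 + 3*t) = (t - 3)*(t - 1)*(t + 1)*(t + 3)*(t)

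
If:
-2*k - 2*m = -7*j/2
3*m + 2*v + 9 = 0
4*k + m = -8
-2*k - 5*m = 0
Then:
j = -16/21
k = -20/9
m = 8/9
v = -35/6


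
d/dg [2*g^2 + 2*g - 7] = 4*g + 2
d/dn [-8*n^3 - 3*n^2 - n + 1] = -24*n^2 - 6*n - 1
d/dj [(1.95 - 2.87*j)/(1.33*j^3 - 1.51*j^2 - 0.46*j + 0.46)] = (7.6342*j^3 - 12.1142*j^2 + 5.889*j - 0.4232)/(1.7689*j^6 - 4.0166*j^5 + 1.0565*j^4 + 2.6128*j^3 - 1.1776*j^2 - 0.4232*j + 0.2116)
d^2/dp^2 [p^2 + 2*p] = 2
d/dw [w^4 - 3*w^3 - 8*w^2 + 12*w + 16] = 4*w^3 - 9*w^2 - 16*w + 12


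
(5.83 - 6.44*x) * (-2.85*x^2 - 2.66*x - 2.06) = 18.354*x^3 + 0.514900000000001*x^2 - 2.2414*x - 12.0098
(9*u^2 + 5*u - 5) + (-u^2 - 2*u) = 8*u^2 + 3*u - 5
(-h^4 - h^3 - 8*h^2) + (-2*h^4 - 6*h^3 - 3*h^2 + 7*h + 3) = -3*h^4 - 7*h^3 - 11*h^2 + 7*h + 3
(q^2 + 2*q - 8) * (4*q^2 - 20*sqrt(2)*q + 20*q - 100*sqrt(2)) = 4*q^4 - 20*sqrt(2)*q^3 + 28*q^3 - 140*sqrt(2)*q^2 + 8*q^2 - 160*q - 40*sqrt(2)*q + 800*sqrt(2)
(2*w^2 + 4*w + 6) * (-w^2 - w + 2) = -2*w^4 - 6*w^3 - 6*w^2 + 2*w + 12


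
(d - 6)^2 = d^2 - 12*d + 36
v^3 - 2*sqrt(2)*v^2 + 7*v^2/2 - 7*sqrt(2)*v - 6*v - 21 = (v + 7/2)*(v - 3*sqrt(2))*(v + sqrt(2))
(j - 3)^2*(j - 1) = j^3 - 7*j^2 + 15*j - 9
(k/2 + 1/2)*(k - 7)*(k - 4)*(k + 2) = k^4/2 - 4*k^3 - 3*k^2/2 + 31*k + 28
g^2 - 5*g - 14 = (g - 7)*(g + 2)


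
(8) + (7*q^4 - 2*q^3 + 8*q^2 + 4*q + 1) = 7*q^4 - 2*q^3 + 8*q^2 + 4*q + 9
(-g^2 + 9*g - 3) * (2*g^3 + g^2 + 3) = -2*g^5 + 17*g^4 + 3*g^3 - 6*g^2 + 27*g - 9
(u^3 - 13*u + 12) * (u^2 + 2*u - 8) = u^5 + 2*u^4 - 21*u^3 - 14*u^2 + 128*u - 96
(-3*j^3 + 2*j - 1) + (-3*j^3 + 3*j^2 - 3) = -6*j^3 + 3*j^2 + 2*j - 4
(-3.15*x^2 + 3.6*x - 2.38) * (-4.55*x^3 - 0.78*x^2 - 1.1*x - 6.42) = 14.3325*x^5 - 13.923*x^4 + 11.486*x^3 + 18.1194*x^2 - 20.494*x + 15.2796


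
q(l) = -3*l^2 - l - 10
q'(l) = -6*l - 1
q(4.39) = -72.21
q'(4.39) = -27.34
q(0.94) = -13.59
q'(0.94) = -6.64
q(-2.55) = -26.96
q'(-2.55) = 14.30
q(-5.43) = -93.02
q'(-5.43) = 31.58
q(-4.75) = -72.94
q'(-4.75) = 27.50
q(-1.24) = -13.37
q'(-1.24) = 6.44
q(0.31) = -10.60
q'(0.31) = -2.86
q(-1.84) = -18.32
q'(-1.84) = 10.04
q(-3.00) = -34.00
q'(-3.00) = 17.00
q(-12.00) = -430.00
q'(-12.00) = 71.00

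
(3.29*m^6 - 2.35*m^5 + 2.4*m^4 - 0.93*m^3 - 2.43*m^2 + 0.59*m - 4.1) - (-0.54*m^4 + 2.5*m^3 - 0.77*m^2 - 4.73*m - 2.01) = 3.29*m^6 - 2.35*m^5 + 2.94*m^4 - 3.43*m^3 - 1.66*m^2 + 5.32*m - 2.09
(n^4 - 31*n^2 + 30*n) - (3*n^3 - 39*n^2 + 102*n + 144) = n^4 - 3*n^3 + 8*n^2 - 72*n - 144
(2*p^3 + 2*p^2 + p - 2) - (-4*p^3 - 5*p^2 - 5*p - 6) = 6*p^3 + 7*p^2 + 6*p + 4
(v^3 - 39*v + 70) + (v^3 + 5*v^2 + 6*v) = 2*v^3 + 5*v^2 - 33*v + 70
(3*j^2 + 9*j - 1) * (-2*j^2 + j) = -6*j^4 - 15*j^3 + 11*j^2 - j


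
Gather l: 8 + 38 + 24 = 70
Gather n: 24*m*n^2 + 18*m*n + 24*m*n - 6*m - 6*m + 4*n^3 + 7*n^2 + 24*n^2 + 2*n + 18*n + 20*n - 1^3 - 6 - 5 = -12*m + 4*n^3 + n^2*(24*m + 31) + n*(42*m + 40) - 12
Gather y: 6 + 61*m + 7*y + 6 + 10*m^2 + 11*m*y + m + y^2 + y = 10*m^2 + 62*m + y^2 + y*(11*m + 8) + 12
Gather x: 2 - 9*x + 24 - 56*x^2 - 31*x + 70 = -56*x^2 - 40*x + 96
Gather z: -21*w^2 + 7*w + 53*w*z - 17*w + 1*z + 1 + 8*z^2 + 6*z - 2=-21*w^2 - 10*w + 8*z^2 + z*(53*w + 7) - 1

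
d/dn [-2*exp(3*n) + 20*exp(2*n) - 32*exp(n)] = (-6*exp(2*n) + 40*exp(n) - 32)*exp(n)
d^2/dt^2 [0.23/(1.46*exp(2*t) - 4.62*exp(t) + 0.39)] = ((1.0626 - 1.3432*exp(t))*(1.46*exp(2*t) - 4.62*exp(t) + 0.39) + 0.23*(2.92*exp(t) - 4.62)*(5.84*exp(t) - 9.24)*exp(t))*exp(t)/(1.46*exp(2*t) - 4.62*exp(t) + 0.39)^3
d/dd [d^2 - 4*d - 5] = 2*d - 4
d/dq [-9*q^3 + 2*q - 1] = 2 - 27*q^2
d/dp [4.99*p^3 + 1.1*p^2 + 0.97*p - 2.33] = 14.97*p^2 + 2.2*p + 0.97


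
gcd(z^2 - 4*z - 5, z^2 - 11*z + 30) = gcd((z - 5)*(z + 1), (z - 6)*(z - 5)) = z - 5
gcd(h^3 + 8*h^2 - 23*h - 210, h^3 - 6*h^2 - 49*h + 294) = h + 7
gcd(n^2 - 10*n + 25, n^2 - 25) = n - 5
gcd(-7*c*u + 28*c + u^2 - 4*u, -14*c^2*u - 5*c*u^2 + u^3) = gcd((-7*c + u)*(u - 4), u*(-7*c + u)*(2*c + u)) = -7*c + u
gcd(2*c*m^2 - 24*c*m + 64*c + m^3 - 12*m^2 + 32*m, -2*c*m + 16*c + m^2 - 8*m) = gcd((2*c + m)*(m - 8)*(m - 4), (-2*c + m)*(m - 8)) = m - 8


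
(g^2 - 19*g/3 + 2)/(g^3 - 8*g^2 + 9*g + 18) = (g - 1/3)/(g^2 - 2*g - 3)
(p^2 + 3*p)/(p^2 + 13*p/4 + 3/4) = 4*p/(4*p + 1)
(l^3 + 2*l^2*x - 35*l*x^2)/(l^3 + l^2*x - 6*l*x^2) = (l^2 + 2*l*x - 35*x^2)/(l^2 + l*x - 6*x^2)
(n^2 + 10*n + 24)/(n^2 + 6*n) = (n + 4)/n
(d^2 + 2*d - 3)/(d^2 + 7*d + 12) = (d - 1)/(d + 4)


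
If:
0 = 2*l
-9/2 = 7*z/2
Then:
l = 0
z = -9/7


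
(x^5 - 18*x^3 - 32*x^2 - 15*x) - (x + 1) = x^5 - 18*x^3 - 32*x^2 - 16*x - 1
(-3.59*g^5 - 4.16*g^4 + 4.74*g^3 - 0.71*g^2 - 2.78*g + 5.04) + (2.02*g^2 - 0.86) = -3.59*g^5 - 4.16*g^4 + 4.74*g^3 + 1.31*g^2 - 2.78*g + 4.18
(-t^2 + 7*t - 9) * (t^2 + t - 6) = -t^4 + 6*t^3 + 4*t^2 - 51*t + 54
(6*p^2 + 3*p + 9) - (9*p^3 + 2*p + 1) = -9*p^3 + 6*p^2 + p + 8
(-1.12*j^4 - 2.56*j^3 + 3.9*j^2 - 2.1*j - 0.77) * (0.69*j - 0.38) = -0.7728*j^5 - 1.3408*j^4 + 3.6638*j^3 - 2.931*j^2 + 0.2667*j + 0.2926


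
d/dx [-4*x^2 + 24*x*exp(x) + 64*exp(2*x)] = 24*x*exp(x) - 8*x + 128*exp(2*x) + 24*exp(x)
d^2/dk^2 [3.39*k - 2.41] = 0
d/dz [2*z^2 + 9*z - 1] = 4*z + 9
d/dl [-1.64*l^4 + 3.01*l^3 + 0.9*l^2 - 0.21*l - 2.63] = -6.56*l^3 + 9.03*l^2 + 1.8*l - 0.21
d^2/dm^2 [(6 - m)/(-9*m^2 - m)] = 6*(27*m^3 - 486*m^2 - 54*m - 2)/(m^3*(729*m^3 + 243*m^2 + 27*m + 1))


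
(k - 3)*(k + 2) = k^2 - k - 6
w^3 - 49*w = w*(w - 7)*(w + 7)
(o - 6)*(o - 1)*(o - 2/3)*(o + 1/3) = o^4 - 22*o^3/3 + 73*o^2/9 - 4*o/9 - 4/3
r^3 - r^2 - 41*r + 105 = (r - 5)*(r - 3)*(r + 7)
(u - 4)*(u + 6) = u^2 + 2*u - 24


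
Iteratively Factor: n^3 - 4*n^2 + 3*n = (n - 1)*(n^2 - 3*n) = (n - 3)*(n - 1)*(n)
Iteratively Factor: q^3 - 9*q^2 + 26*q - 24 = (q - 3)*(q^2 - 6*q + 8) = (q - 3)*(q - 2)*(q - 4)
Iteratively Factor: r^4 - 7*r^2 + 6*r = (r - 2)*(r^3 + 2*r^2 - 3*r) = (r - 2)*(r - 1)*(r^2 + 3*r) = (r - 2)*(r - 1)*(r + 3)*(r)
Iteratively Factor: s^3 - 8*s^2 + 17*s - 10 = (s - 2)*(s^2 - 6*s + 5) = (s - 5)*(s - 2)*(s - 1)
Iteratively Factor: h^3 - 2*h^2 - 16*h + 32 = (h - 2)*(h^2 - 16) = (h - 2)*(h + 4)*(h - 4)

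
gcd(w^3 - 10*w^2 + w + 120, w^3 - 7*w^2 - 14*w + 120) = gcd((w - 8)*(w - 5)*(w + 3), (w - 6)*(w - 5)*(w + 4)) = w - 5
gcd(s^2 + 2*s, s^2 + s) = s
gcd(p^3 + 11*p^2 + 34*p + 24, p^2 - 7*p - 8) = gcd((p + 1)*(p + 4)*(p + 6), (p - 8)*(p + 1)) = p + 1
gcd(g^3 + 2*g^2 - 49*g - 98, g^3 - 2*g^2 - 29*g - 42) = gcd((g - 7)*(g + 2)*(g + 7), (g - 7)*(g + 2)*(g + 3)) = g^2 - 5*g - 14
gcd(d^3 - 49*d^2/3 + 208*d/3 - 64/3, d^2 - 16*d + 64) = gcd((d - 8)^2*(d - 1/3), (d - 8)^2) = d^2 - 16*d + 64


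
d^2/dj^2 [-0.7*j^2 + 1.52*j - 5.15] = -1.40000000000000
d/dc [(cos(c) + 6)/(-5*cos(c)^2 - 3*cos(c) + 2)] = 5*(sin(c)^2 - 12*cos(c) - 5)*sin(c)/(5*cos(c)^2 + 3*cos(c) - 2)^2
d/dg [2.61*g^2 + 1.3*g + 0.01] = 5.22*g + 1.3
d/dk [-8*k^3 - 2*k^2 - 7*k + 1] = -24*k^2 - 4*k - 7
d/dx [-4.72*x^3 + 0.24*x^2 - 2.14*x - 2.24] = -14.16*x^2 + 0.48*x - 2.14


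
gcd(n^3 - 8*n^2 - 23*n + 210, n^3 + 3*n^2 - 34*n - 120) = n^2 - n - 30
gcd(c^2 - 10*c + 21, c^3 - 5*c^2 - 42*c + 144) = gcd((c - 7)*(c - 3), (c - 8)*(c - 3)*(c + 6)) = c - 3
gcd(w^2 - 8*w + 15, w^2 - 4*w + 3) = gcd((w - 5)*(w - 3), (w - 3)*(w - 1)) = w - 3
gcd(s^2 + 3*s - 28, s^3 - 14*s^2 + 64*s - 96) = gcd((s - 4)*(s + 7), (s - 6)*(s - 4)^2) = s - 4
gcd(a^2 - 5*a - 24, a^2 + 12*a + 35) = 1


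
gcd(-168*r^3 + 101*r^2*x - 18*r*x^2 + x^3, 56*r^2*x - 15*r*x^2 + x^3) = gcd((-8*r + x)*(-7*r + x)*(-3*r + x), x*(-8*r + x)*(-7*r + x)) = 56*r^2 - 15*r*x + x^2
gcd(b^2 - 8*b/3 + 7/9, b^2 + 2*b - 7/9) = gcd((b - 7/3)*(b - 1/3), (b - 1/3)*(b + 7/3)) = b - 1/3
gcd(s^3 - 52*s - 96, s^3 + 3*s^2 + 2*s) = s + 2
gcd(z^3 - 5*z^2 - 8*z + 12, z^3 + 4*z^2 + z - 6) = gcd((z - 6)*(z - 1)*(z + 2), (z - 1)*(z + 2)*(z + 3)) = z^2 + z - 2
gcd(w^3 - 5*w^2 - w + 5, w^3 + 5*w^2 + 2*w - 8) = w - 1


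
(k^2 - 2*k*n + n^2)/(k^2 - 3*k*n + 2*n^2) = (k - n)/(k - 2*n)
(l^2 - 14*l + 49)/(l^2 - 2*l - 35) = (l - 7)/(l + 5)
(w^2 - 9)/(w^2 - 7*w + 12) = (w + 3)/(w - 4)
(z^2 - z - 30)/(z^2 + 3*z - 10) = (z - 6)/(z - 2)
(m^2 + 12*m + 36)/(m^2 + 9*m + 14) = (m^2 + 12*m + 36)/(m^2 + 9*m + 14)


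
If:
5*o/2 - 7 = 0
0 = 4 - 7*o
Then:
No Solution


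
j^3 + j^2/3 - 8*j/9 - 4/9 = (j - 1)*(j + 2/3)^2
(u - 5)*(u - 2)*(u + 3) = u^3 - 4*u^2 - 11*u + 30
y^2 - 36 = (y - 6)*(y + 6)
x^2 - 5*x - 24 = (x - 8)*(x + 3)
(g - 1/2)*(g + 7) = g^2 + 13*g/2 - 7/2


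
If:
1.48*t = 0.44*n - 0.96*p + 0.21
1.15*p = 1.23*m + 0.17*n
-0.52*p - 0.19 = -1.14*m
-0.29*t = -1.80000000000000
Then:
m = 7.85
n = 57.16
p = 16.85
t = 6.21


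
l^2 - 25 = (l - 5)*(l + 5)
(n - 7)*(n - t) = n^2 - n*t - 7*n + 7*t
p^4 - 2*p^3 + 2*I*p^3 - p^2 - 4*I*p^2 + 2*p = p*(p - 2)*(p + I)^2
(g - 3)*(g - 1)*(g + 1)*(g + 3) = g^4 - 10*g^2 + 9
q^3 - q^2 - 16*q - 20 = (q - 5)*(q + 2)^2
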